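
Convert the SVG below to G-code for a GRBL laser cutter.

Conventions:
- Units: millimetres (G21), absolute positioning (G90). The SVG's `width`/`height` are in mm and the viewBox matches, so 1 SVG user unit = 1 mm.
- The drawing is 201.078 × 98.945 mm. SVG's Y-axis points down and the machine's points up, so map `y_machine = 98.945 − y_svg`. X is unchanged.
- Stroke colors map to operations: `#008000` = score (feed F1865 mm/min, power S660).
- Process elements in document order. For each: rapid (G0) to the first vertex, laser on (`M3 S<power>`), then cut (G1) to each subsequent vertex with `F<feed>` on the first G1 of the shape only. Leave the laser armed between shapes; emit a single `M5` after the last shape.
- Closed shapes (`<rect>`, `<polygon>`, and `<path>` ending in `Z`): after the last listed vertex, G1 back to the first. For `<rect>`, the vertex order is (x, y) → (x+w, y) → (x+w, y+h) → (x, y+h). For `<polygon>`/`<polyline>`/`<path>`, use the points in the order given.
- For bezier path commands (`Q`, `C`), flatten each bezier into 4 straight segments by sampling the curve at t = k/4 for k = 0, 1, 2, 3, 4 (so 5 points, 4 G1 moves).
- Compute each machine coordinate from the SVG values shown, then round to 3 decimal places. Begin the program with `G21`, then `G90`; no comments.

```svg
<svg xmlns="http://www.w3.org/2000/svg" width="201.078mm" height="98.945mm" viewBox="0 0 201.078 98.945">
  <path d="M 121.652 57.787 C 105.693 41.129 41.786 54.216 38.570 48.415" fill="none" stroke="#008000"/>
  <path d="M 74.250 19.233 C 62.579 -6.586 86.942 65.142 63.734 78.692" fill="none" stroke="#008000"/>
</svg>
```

Since the viewBox matches the mm dimensions, user units are millimetres directly. The only transform is the Y-flip y_m = 98.945 − y_svg.

Shape 1 is a cubic bezier drawn with `<path>`. Its stroke #008000 means score at S660, F1865. After flipping Y the toolpath is (121.652,41.158) → (102.390,48.834) → (75.332,49.915) → (50.664,48.961) → (38.570,50.530).

Shape 2 is a cubic bezier drawn with `<path>`. Its stroke #008000 means score at S660, F1865. After flipping Y the toolpath is (74.250,79.712) → (70.947,83.219) → (73.318,64.746) → (73.527,38.891) → (63.734,20.253).

G21
G90
G0 X121.652 Y41.158
M3 S660
G1 X102.390 Y48.834 F1865
G1 X75.332 Y49.915
G1 X50.664 Y48.961
G1 X38.570 Y50.530
G0 X74.250 Y79.712
M3 S660
G1 X70.947 Y83.219 F1865
G1 X73.318 Y64.746
G1 X73.527 Y38.891
G1 X63.734 Y20.253
M5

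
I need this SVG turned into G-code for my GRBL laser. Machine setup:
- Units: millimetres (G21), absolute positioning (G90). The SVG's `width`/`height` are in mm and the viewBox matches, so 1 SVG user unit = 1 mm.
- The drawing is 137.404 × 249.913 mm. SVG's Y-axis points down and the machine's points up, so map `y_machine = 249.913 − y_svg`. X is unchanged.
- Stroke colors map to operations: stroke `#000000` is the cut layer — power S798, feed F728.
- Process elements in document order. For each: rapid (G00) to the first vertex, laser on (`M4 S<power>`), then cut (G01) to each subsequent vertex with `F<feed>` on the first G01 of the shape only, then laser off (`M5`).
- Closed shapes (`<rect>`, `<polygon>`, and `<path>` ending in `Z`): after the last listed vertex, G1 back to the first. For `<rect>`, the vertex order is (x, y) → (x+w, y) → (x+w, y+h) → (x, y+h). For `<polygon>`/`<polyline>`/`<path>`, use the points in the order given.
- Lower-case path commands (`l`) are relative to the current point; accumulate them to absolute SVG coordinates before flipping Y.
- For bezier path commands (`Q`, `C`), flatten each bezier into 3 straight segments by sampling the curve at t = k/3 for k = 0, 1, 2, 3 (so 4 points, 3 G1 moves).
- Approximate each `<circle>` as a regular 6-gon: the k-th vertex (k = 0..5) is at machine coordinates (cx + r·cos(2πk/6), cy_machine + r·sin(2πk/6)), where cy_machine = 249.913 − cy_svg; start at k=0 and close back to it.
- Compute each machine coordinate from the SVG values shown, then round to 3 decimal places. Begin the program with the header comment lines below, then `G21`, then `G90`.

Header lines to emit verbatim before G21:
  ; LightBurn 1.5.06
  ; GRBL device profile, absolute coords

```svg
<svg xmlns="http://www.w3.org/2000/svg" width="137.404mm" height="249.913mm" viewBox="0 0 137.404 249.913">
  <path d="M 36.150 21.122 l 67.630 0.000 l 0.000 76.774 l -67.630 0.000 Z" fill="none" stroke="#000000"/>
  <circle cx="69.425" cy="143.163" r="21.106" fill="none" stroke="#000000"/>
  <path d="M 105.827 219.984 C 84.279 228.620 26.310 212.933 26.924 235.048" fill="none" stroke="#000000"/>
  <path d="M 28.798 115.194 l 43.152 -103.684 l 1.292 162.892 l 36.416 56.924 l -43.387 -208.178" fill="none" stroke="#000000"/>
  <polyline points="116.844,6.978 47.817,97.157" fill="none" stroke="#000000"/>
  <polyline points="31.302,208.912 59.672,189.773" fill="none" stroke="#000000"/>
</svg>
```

; LightBurn 1.5.06
; GRBL device profile, absolute coords
G21
G90
G00 X36.150 Y228.791
M4 S798
G01 X103.780 Y228.791 F728
G01 X103.780 Y152.017
G01 X36.150 Y152.017
G01 X36.150 Y228.791
M5
G00 X90.531 Y106.750
M4 S798
G01 X79.978 Y125.028 F728
G01 X58.872 Y125.028
G01 X48.319 Y106.750
G01 X58.872 Y88.472
G01 X79.978 Y88.472
G01 X90.531 Y106.750
M5
G00 X105.827 Y29.929
M4 S798
G01 X75.657 Y27.100 F728
G01 X42.319 Y26.680
G01 X26.924 Y14.865
M5
G00 X28.798 Y134.719
M4 S798
G01 X71.950 Y238.403 F728
G01 X73.242 Y75.511
G01 X109.658 Y18.587
G01 X66.271 Y226.765
M5
G00 X116.844 Y242.935
M4 S798
G01 X47.817 Y152.756 F728
M5
G00 X31.302 Y41.001
M4 S798
G01 X59.672 Y60.140 F728
M5

Since the viewBox matches the mm dimensions, user units are millimetres directly. The only transform is the Y-flip y_m = 249.913 − y_svg.

Shape 1 is a rectangle drawn with `<path>`. Its stroke #000000 means cut at S798, F728. After flipping Y the toolpath is (36.150,228.791) → (103.780,228.791) → (103.780,152.017) → (36.150,152.017) → (36.150,228.791), returning to the start.

Shape 2 is a circle drawn with `<circle>`. Its stroke #000000 means cut at S798, F728. After flipping Y the toolpath is (90.531,106.750) → (79.978,125.028) → (58.872,125.028) → (48.319,106.750) → (58.872,88.472) → (79.978,88.472) → (90.531,106.750), returning to the start.

Shape 3 is a cubic bezier drawn with `<path>`. Its stroke #000000 means cut at S798, F728. After flipping Y the toolpath is (105.827,29.929) → (75.657,27.100) → (42.319,26.680) → (26.924,14.865).

Shape 4 is a open polyline drawn with `<path>`. Its stroke #000000 means cut at S798, F728. After flipping Y the toolpath is (28.798,134.719) → (71.950,238.403) → (73.242,75.511) → (109.658,18.587) → (66.271,226.765).

Shape 5 is a line segment drawn with `<polyline>`. Its stroke #000000 means cut at S798, F728. After flipping Y the toolpath is (116.844,242.935) → (47.817,152.756).

Shape 6 is a line segment drawn with `<polyline>`. Its stroke #000000 means cut at S798, F728. After flipping Y the toolpath is (31.302,41.001) → (59.672,60.140).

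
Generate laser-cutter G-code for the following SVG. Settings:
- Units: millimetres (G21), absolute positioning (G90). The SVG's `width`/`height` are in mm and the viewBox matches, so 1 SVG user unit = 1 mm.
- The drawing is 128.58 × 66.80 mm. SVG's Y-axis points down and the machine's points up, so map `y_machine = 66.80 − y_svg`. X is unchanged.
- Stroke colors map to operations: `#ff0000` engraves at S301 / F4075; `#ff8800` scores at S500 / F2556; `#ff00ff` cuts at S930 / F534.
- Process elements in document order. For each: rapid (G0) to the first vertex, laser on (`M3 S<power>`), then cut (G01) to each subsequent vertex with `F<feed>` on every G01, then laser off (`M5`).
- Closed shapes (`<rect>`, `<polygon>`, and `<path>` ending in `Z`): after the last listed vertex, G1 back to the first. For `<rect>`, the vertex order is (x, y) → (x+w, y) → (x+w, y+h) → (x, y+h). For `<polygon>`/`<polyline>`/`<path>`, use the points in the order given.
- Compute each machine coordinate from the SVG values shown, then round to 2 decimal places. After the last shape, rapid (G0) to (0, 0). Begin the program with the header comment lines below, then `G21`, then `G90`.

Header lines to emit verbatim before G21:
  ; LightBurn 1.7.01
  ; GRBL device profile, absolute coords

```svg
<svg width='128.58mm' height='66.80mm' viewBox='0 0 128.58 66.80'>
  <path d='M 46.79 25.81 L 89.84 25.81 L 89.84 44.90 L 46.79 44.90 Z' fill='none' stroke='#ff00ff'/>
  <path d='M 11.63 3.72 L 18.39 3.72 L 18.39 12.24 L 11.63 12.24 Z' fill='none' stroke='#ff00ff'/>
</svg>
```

; LightBurn 1.7.01
; GRBL device profile, absolute coords
G21
G90
G0 X46.79 Y40.99
M3 S930
G01 X89.84 Y40.99 F534
G01 X89.84 Y21.90 F534
G01 X46.79 Y21.90 F534
G01 X46.79 Y40.99 F534
M5
G0 X11.63 Y63.08
M3 S930
G01 X18.39 Y63.08 F534
G01 X18.39 Y54.56 F534
G01 X11.63 Y54.56 F534
G01 X11.63 Y63.08 F534
M5
G0 X0.00 Y0.00

viewBox `0 0 128.58 66.80` with mm width/height → 1 unit = 1 mm. Flip: y_m = 66.80 − y_svg.

**Shape 1** — `<path>` rectangle, stroke `#ff00ff` → cut (S930, F534). Machine vertices: (46.79,40.99) → (89.84,40.99) → (89.84,21.90) → (46.79,21.90) → (46.79,40.99). Closed: final G1 returns to the first vertex.

**Shape 2** — `<path>` rectangle, stroke `#ff00ff` → cut (S930, F534). Machine vertices: (11.63,63.08) → (18.39,63.08) → (18.39,54.56) → (11.63,54.56) → (11.63,63.08). Closed: final G1 returns to the first vertex.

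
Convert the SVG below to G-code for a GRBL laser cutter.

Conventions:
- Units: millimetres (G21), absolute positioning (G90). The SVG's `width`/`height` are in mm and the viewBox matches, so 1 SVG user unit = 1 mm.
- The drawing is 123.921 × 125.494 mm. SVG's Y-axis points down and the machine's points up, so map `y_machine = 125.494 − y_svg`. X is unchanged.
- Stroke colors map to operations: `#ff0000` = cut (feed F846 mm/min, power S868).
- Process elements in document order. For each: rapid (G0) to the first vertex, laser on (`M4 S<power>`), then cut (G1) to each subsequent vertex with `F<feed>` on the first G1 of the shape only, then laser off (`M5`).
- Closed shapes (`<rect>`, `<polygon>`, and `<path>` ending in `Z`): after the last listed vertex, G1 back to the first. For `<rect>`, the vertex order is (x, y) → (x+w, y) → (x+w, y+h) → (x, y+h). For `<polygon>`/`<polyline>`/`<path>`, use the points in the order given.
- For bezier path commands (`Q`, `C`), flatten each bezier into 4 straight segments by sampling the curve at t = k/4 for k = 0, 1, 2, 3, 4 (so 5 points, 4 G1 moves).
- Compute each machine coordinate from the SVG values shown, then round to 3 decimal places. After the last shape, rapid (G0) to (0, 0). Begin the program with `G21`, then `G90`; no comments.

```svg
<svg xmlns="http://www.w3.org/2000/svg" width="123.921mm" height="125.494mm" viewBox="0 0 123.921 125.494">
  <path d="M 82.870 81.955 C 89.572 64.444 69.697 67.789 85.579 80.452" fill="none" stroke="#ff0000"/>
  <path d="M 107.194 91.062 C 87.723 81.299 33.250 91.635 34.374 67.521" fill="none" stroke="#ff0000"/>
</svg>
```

viewBox `0 0 123.921 125.494` with mm width/height → 1 unit = 1 mm. Flip: y_m = 125.494 − y_svg.

**Shape 1** — `<path>` cubic bezier, stroke `#ff0000` → cut (S868, F846). Control points (SVG): P0=(82.870,81.955), P1=(89.572,64.444), P2=(69.697,67.789), P3=(85.579,80.452); sampled at t=k/4. Machine vertices: (82.870,43.539) → (83.887,52.942) → (80.782,55.606) → (79.398,52.612) → (85.579,45.042). Open path.

**Shape 2** — `<path>` cubic bezier, stroke `#ff0000` → cut (S868, F846). Control points (SVG): P0=(107.194,91.062), P1=(87.723,81.299), P2=(33.250,91.635), P3=(34.374,67.521); sampled at t=k/4. Machine vertices: (107.194,34.432) → (87.443,38.838) → (63.061,40.821) → (42.540,45.495) → (34.374,57.973). Open path.

G21
G90
G0 X82.870 Y43.539
M4 S868
G1 X83.887 Y52.942 F846
G1 X80.782 Y55.606
G1 X79.398 Y52.612
G1 X85.579 Y45.042
M5
G0 X107.194 Y34.432
M4 S868
G1 X87.443 Y38.838 F846
G1 X63.061 Y40.821
G1 X42.540 Y45.495
G1 X34.374 Y57.973
M5
G0 X0.000 Y0.000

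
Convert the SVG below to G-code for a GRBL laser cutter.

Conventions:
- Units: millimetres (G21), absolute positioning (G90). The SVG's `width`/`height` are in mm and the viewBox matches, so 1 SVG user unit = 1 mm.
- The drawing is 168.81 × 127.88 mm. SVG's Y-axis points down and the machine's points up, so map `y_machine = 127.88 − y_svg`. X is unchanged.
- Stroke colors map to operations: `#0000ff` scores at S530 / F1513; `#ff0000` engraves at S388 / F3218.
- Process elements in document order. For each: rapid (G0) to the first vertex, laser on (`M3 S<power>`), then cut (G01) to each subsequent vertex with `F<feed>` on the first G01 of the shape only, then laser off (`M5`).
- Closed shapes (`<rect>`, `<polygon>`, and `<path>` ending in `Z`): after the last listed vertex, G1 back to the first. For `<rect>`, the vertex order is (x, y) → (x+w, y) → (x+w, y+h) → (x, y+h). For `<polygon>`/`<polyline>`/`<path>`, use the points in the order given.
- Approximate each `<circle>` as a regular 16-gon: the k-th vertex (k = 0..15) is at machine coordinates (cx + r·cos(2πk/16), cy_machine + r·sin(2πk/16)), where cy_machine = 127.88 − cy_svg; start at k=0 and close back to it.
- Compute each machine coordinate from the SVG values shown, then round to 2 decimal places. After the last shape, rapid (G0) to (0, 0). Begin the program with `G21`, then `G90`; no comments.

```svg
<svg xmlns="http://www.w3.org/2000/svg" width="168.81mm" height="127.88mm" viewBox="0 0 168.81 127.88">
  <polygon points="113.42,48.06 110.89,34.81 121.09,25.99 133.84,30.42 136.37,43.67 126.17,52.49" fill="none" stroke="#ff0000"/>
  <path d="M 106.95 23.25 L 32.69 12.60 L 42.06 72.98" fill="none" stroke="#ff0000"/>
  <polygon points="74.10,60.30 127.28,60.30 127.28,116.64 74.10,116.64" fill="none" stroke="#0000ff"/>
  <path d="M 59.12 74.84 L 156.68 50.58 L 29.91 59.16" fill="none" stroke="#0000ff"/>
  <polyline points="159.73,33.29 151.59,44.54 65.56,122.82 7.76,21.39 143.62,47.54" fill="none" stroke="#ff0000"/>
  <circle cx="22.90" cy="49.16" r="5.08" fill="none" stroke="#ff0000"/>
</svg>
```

viewBox `0 0 168.81 127.88` with mm width/height → 1 unit = 1 mm. Flip: y_m = 127.88 − y_svg.

**Shape 1** — `<polygon>` regular polygon, stroke `#ff0000` → engrave (S388, F3218). Machine vertices: (113.42,79.82) → (110.89,93.07) → (121.09,101.89) → (133.84,97.46) → (136.37,84.21) → (126.17,75.39) → (113.42,79.82). Closed: final G1 returns to the first vertex.

**Shape 2** — `<path>` open polyline, stroke `#ff0000` → engrave (S388, F3218). Machine vertices: (106.95,104.63) → (32.69,115.28) → (42.06,54.90). Open path.

**Shape 3** — `<polygon>` rectangle, stroke `#0000ff` → score (S530, F1513). Machine vertices: (74.10,67.58) → (127.28,67.58) → (127.28,11.24) → (74.10,11.24) → (74.10,67.58). Closed: final G1 returns to the first vertex.

**Shape 4** — `<path>` open polyline, stroke `#0000ff` → score (S530, F1513). Machine vertices: (59.12,53.04) → (156.68,77.30) → (29.91,68.72). Open path.

**Shape 5** — `<polyline>` open polyline, stroke `#ff0000` → engrave (S388, F3218). Machine vertices: (159.73,94.59) → (151.59,83.34) → (65.56,5.06) → (7.76,106.49) → (143.62,80.34). Open path.

**Shape 6** — `<circle>` circle, stroke `#ff0000` → engrave (S388, F3218). Machine vertices: (27.98,78.72) → (27.59,80.66) → (26.49,82.31) → (24.84,83.41) → (22.90,83.80) → (20.96,83.41) → (19.31,82.31) → (18.21,80.66) → (17.82,78.72) → (18.21,76.78) → (19.31,75.13) → (20.96,74.03) → (22.90,73.64) → (24.84,74.03) → (26.49,75.13) → (27.59,76.78) → (27.98,78.72). Closed: final G1 returns to the first vertex.

G21
G90
G0 X113.42 Y79.82
M3 S388
G01 X110.89 Y93.07 F3218
G01 X121.09 Y101.89
G01 X133.84 Y97.46
G01 X136.37 Y84.21
G01 X126.17 Y75.39
G01 X113.42 Y79.82
M5
G0 X106.95 Y104.63
M3 S388
G01 X32.69 Y115.28 F3218
G01 X42.06 Y54.90
M5
G0 X74.10 Y67.58
M3 S530
G01 X127.28 Y67.58 F1513
G01 X127.28 Y11.24
G01 X74.10 Y11.24
G01 X74.10 Y67.58
M5
G0 X59.12 Y53.04
M3 S530
G01 X156.68 Y77.30 F1513
G01 X29.91 Y68.72
M5
G0 X159.73 Y94.59
M3 S388
G01 X151.59 Y83.34 F3218
G01 X65.56 Y5.06
G01 X7.76 Y106.49
G01 X143.62 Y80.34
M5
G0 X27.98 Y78.72
M3 S388
G01 X27.59 Y80.66 F3218
G01 X26.49 Y82.31
G01 X24.84 Y83.41
G01 X22.90 Y83.80
G01 X20.96 Y83.41
G01 X19.31 Y82.31
G01 X18.21 Y80.66
G01 X17.82 Y78.72
G01 X18.21 Y76.78
G01 X19.31 Y75.13
G01 X20.96 Y74.03
G01 X22.90 Y73.64
G01 X24.84 Y74.03
G01 X26.49 Y75.13
G01 X27.59 Y76.78
G01 X27.98 Y78.72
M5
G0 X0.00 Y0.00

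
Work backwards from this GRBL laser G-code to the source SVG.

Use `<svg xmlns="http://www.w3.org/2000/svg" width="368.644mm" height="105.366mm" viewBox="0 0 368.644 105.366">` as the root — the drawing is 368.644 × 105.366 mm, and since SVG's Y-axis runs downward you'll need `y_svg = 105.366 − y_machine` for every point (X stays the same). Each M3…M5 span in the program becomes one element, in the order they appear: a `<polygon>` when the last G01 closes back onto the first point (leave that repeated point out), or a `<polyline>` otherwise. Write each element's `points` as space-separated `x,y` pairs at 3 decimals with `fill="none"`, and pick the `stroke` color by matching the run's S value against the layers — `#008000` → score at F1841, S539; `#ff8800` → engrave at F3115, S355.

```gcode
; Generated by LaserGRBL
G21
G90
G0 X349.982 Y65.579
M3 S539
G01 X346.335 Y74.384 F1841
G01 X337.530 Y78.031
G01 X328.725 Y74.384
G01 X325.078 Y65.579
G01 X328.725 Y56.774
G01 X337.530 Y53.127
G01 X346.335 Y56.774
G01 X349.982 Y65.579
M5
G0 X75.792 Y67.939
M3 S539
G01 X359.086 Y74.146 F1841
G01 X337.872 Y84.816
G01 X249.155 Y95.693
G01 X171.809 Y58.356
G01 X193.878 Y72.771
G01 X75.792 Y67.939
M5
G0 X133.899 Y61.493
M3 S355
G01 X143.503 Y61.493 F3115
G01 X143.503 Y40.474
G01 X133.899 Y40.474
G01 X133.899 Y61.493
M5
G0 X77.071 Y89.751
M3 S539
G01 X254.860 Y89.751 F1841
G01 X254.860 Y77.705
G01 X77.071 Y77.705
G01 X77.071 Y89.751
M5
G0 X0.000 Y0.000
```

<svg xmlns="http://www.w3.org/2000/svg" width="368.644mm" height="105.366mm" viewBox="0 0 368.644 105.366">
  <polygon points="349.982,39.787 346.335,30.982 337.530,27.335 328.725,30.982 325.078,39.787 328.725,48.592 337.530,52.239 346.335,48.592" fill="none" stroke="#008000"/>
  <polygon points="75.792,37.427 359.086,31.220 337.872,20.550 249.155,9.673 171.809,47.010 193.878,32.595" fill="none" stroke="#008000"/>
  <polygon points="133.899,43.873 143.503,43.873 143.503,64.892 133.899,64.892" fill="none" stroke="#ff8800"/>
  <polygon points="77.071,15.615 254.860,15.615 254.860,27.661 77.071,27.661" fill="none" stroke="#008000"/>
</svg>

y_svg = 105.366 − y_m.

[1] S539→`#008000` (score); closed run; points: 349.982,39.787 346.335,30.982 337.530,27.335 328.725,30.982 325.078,39.787 328.725,48.592 337.530,52.239 346.335,48.592

[2] S539→`#008000` (score); closed run; points: 75.792,37.427 359.086,31.220 337.872,20.550 249.155,9.673 171.809,47.010 193.878,32.595

[3] S355→`#ff8800` (engrave); closed run; points: 133.899,43.873 143.503,43.873 143.503,64.892 133.899,64.892

[4] S539→`#008000` (score); closed run; points: 77.071,15.615 254.860,15.615 254.860,27.661 77.071,27.661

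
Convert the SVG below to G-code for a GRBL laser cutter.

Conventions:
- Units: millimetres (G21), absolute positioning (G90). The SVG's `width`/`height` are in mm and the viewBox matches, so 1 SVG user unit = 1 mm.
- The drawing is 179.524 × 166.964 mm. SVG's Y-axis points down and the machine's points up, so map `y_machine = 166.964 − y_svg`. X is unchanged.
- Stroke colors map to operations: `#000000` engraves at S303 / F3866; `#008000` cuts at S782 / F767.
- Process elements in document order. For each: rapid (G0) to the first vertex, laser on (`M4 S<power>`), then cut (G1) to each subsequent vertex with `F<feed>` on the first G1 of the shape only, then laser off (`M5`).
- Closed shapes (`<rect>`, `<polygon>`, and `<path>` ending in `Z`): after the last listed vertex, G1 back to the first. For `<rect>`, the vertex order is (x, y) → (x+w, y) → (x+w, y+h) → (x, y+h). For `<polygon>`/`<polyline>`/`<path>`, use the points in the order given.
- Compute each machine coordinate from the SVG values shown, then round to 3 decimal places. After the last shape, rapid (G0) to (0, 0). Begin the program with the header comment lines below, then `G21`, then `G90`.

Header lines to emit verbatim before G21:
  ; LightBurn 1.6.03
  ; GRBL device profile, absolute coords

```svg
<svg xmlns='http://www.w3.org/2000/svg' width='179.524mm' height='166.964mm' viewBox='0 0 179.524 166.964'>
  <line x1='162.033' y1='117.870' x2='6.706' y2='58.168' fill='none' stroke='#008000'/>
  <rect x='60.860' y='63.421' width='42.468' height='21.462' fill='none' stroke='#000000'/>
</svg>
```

; LightBurn 1.6.03
; GRBL device profile, absolute coords
G21
G90
G0 X162.033 Y49.094
M4 S782
G1 X6.706 Y108.796 F767
M5
G0 X60.860 Y103.543
M4 S303
G1 X103.328 Y103.543 F3866
G1 X103.328 Y82.081
G1 X60.860 Y82.081
G1 X60.860 Y103.543
M5
G0 X0.000 Y0.000

Since the viewBox matches the mm dimensions, user units are millimetres directly. The only transform is the Y-flip y_m = 166.964 − y_svg.

Shape 1 is a line segment drawn with `<line>`. Its stroke #008000 means cut at S782, F767. After flipping Y the toolpath is (162.033,49.094) → (6.706,108.796).

Shape 2 is a rectangle drawn with `<rect>`. Its stroke #000000 means engrave at S303, F3866. After flipping Y the toolpath is (60.860,103.543) → (103.328,103.543) → (103.328,82.081) → (60.860,82.081) → (60.860,103.543), returning to the start.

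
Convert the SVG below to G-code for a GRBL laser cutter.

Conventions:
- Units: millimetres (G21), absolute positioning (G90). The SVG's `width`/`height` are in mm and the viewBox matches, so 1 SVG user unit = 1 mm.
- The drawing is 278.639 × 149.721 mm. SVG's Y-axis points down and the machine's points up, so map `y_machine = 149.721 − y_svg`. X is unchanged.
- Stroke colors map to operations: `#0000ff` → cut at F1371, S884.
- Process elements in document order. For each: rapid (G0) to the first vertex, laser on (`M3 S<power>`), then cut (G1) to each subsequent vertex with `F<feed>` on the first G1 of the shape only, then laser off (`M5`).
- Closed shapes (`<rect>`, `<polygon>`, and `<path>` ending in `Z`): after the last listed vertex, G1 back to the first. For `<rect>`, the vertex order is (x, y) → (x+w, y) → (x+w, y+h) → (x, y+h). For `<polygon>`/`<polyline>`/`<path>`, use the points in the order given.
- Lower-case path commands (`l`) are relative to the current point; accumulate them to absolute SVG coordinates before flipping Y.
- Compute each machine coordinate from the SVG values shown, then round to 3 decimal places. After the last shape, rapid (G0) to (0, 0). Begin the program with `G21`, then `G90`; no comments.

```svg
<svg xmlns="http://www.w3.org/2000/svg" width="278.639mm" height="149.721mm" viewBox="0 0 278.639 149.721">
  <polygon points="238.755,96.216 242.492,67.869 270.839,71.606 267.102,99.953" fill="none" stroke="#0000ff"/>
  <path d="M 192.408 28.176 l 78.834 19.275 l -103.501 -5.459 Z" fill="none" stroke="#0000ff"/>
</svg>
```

G21
G90
G0 X238.755 Y53.505
M3 S884
G1 X242.492 Y81.852 F1371
G1 X270.839 Y78.115
G1 X267.102 Y49.768
G1 X238.755 Y53.505
M5
G0 X192.408 Y121.545
M3 S884
G1 X271.242 Y102.270 F1371
G1 X167.741 Y107.729
G1 X192.408 Y121.545
M5
G0 X0.000 Y0.000

viewBox `0 0 278.639 149.721` with mm width/height → 1 unit = 1 mm. Flip: y_m = 149.721 − y_svg.

**Shape 1** — `<polygon>` regular polygon, stroke `#0000ff` → cut (S884, F1371). Machine vertices: (238.755,53.505) → (242.492,81.852) → (270.839,78.115) → (267.102,49.768) → (238.755,53.505). Closed: final G1 returns to the first vertex.

**Shape 2** — `<path>` closed polygon, stroke `#0000ff` → cut (S884, F1371). Machine vertices: (192.408,121.545) → (271.242,102.270) → (167.741,107.729) → (192.408,121.545). Closed: final G1 returns to the first vertex.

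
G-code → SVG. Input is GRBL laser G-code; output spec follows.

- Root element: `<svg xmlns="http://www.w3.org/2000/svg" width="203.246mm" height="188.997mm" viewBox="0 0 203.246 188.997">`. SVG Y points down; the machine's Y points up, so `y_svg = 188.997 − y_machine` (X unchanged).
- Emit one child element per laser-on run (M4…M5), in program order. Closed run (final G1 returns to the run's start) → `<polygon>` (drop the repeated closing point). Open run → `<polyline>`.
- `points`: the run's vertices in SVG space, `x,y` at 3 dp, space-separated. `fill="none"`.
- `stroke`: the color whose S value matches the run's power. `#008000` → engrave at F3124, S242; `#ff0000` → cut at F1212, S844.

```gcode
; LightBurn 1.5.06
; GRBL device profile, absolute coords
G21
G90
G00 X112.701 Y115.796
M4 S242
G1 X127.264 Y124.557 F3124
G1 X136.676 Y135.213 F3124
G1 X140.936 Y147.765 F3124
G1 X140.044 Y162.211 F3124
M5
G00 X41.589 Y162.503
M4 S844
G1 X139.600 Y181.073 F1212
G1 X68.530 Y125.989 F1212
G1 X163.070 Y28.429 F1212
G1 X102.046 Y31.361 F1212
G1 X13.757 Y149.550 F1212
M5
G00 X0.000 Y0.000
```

<svg xmlns="http://www.w3.org/2000/svg" width="203.246mm" height="188.997mm" viewBox="0 0 203.246 188.997">
  <polyline points="112.701,73.201 127.264,64.440 136.676,53.784 140.936,41.232 140.044,26.786" fill="none" stroke="#008000"/>
  <polyline points="41.589,26.494 139.600,7.924 68.530,63.008 163.070,160.568 102.046,157.636 13.757,39.447" fill="none" stroke="#ff0000"/>
</svg>

Machine Y-up, SVG Y-down with viewBox height 188.997, so y_svg = 188.997 − y_machine; X carries over.

Run 1: power S242 maps to stroke `#008000` (engrave). The run is open, so emit a `<polyline>` with points (Y-flipped): 112.701,73.201 127.264,64.440 136.676,53.784 140.936,41.232 140.044,26.786.

Run 2: the run's S844 means `#ff0000` (cut). The run is open, so emit a `<polyline>` with points (Y-flipped): 41.589,26.494 139.600,7.924 68.530,63.008 163.070,160.568 102.046,157.636 13.757,39.447.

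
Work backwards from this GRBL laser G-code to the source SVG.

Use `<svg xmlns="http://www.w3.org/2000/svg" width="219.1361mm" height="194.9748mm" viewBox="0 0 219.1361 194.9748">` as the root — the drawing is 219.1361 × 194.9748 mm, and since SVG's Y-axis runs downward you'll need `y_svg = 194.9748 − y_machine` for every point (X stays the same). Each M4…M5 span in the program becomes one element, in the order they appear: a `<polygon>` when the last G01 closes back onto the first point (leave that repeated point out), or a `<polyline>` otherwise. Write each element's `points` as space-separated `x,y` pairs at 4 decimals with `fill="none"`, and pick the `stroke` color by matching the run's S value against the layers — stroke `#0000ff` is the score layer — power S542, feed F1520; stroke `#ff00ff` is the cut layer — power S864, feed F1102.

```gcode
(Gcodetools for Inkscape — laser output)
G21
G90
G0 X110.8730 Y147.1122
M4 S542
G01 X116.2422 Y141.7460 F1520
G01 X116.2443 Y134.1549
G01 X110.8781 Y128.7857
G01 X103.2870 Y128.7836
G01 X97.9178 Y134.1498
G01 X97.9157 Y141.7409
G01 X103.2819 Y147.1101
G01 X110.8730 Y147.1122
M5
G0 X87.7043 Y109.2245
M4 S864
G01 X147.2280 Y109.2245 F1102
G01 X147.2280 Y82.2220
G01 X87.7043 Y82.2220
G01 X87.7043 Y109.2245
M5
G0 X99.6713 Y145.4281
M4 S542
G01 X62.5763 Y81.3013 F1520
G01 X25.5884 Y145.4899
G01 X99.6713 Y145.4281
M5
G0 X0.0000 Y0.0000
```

<svg xmlns="http://www.w3.org/2000/svg" width="219.1361mm" height="194.9748mm" viewBox="0 0 219.1361 194.9748">
  <polygon points="110.8730,47.8626 116.2422,53.2288 116.2443,60.8199 110.8781,66.1891 103.2870,66.1912 97.9178,60.8250 97.9157,53.2339 103.2819,47.8647" fill="none" stroke="#0000ff"/>
  <polygon points="87.7043,85.7503 147.2280,85.7503 147.2280,112.7528 87.7043,112.7528" fill="none" stroke="#ff00ff"/>
  <polygon points="99.6713,49.5467 62.5763,113.6735 25.5884,49.4849" fill="none" stroke="#0000ff"/>
</svg>

y_svg = 194.9748 − y_m.

[1] S542→`#0000ff` (score); closed run; points: 110.8730,47.8626 116.2422,53.2288 116.2443,60.8199 110.8781,66.1891 103.2870,66.1912 97.9178,60.8250 97.9157,53.2339 103.2819,47.8647

[2] S864→`#ff00ff` (cut); closed run; points: 87.7043,85.7503 147.2280,85.7503 147.2280,112.7528 87.7043,112.7528

[3] S542→`#0000ff` (score); closed run; points: 99.6713,49.5467 62.5763,113.6735 25.5884,49.4849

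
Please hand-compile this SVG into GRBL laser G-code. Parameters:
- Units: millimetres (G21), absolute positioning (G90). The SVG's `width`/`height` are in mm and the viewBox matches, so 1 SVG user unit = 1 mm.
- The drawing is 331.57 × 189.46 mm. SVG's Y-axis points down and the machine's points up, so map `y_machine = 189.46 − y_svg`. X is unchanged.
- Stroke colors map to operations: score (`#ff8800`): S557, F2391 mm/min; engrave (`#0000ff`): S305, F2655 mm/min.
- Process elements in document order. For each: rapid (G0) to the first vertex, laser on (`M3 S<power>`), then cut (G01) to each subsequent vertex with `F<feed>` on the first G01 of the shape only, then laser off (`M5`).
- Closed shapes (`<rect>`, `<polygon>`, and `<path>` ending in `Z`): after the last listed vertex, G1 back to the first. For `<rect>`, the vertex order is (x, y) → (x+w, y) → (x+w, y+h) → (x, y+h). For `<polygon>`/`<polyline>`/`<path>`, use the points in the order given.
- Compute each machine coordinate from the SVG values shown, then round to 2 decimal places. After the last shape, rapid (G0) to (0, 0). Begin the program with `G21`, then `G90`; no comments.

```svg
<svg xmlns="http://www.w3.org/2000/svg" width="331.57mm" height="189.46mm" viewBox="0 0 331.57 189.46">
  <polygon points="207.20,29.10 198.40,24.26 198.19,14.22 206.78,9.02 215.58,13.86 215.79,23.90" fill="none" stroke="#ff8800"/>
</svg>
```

Since the viewBox matches the mm dimensions, user units are millimetres directly. The only transform is the Y-flip y_m = 189.46 − y_svg.

Shape 1 is a regular polygon drawn with `<polygon>`. Its stroke #ff8800 means score at S557, F2391. After flipping Y the toolpath is (207.20,160.36) → (198.40,165.20) → (198.19,175.24) → (206.78,180.44) → (215.58,175.60) → (215.79,165.56) → (207.20,160.36), returning to the start.

G21
G90
G0 X207.20 Y160.36
M3 S557
G01 X198.40 Y165.20 F2391
G01 X198.19 Y175.24
G01 X206.78 Y180.44
G01 X215.58 Y175.60
G01 X215.79 Y165.56
G01 X207.20 Y160.36
M5
G0 X0.00 Y0.00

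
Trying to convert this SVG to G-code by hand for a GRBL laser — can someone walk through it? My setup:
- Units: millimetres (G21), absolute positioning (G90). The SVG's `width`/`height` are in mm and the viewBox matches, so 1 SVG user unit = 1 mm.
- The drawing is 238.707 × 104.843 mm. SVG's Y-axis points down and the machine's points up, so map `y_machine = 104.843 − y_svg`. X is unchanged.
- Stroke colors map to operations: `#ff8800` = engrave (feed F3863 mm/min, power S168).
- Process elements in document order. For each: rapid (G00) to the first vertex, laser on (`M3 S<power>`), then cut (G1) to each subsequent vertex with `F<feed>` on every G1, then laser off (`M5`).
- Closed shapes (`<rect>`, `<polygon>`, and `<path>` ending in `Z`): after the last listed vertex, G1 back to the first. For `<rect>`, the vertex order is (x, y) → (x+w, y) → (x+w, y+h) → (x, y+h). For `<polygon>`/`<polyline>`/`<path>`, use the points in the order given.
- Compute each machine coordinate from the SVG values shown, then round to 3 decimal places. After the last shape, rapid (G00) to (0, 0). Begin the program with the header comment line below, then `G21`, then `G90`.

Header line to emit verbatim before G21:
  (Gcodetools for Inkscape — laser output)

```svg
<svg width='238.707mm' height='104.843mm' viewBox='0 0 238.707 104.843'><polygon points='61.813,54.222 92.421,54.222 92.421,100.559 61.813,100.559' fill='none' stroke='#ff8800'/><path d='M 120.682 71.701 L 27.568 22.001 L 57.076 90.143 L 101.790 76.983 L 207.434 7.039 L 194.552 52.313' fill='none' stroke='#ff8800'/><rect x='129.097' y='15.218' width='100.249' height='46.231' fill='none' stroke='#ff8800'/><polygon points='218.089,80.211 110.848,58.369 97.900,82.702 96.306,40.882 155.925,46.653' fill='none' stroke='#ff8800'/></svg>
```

Since the viewBox matches the mm dimensions, user units are millimetres directly. The only transform is the Y-flip y_m = 104.843 − y_svg.

Shape 1 is a rectangle drawn with `<polygon>`. Its stroke #ff8800 means engrave at S168, F3863. After flipping Y the toolpath is (61.813,50.621) → (92.421,50.621) → (92.421,4.284) → (61.813,4.284) → (61.813,50.621), returning to the start.

Shape 2 is a open polyline drawn with `<path>`. Its stroke #ff8800 means engrave at S168, F3863. After flipping Y the toolpath is (120.682,33.142) → (27.568,82.842) → (57.076,14.700) → (101.790,27.860) → (207.434,97.804) → (194.552,52.530).

Shape 3 is a rectangle drawn with `<rect>`. Its stroke #ff8800 means engrave at S168, F3863. After flipping Y the toolpath is (129.097,89.625) → (229.346,89.625) → (229.346,43.394) → (129.097,43.394) → (129.097,89.625), returning to the start.

Shape 4 is a closed polygon drawn with `<polygon>`. Its stroke #ff8800 means engrave at S168, F3863. After flipping Y the toolpath is (218.089,24.632) → (110.848,46.474) → (97.900,22.141) → (96.306,63.961) → (155.925,58.190) → (218.089,24.632), returning to the start.

(Gcodetools for Inkscape — laser output)
G21
G90
G00 X61.813 Y50.621
M3 S168
G1 X92.421 Y50.621 F3863
G1 X92.421 Y4.284 F3863
G1 X61.813 Y4.284 F3863
G1 X61.813 Y50.621 F3863
M5
G00 X120.682 Y33.142
M3 S168
G1 X27.568 Y82.842 F3863
G1 X57.076 Y14.700 F3863
G1 X101.790 Y27.860 F3863
G1 X207.434 Y97.804 F3863
G1 X194.552 Y52.530 F3863
M5
G00 X129.097 Y89.625
M3 S168
G1 X229.346 Y89.625 F3863
G1 X229.346 Y43.394 F3863
G1 X129.097 Y43.394 F3863
G1 X129.097 Y89.625 F3863
M5
G00 X218.089 Y24.632
M3 S168
G1 X110.848 Y46.474 F3863
G1 X97.900 Y22.141 F3863
G1 X96.306 Y63.961 F3863
G1 X155.925 Y58.190 F3863
G1 X218.089 Y24.632 F3863
M5
G00 X0.000 Y0.000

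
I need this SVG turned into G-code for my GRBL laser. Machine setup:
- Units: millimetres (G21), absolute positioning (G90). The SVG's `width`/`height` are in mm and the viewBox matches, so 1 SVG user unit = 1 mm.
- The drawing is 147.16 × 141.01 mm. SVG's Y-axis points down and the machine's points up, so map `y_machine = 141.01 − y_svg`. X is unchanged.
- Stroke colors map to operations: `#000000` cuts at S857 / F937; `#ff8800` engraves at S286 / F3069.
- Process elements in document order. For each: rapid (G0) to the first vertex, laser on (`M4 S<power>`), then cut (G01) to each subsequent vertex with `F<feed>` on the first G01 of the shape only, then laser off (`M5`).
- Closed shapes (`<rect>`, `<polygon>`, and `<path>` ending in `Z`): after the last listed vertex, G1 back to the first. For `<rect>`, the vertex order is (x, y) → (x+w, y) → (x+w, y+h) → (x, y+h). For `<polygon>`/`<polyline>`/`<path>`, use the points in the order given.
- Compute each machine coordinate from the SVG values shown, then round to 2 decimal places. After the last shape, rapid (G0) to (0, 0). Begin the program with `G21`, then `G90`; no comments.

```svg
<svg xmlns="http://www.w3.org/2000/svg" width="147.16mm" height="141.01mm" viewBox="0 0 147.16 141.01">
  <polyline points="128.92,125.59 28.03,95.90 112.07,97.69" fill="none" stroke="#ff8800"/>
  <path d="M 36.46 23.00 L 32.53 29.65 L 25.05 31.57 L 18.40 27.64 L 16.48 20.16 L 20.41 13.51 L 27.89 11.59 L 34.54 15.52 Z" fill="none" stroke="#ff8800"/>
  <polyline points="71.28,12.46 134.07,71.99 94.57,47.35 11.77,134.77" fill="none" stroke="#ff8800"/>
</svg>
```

viewBox `0 0 147.16 141.01` with mm width/height → 1 unit = 1 mm. Flip: y_m = 141.01 − y_svg.

**Shape 1** — `<polyline>` open polyline, stroke `#ff8800` → engrave (S286, F3069). Machine vertices: (128.92,15.42) → (28.03,45.11) → (112.07,43.32). Open path.

**Shape 2** — `<path>` regular polygon, stroke `#ff8800` → engrave (S286, F3069). Machine vertices: (36.46,118.01) → (32.53,111.36) → (25.05,109.44) → (18.40,113.37) → (16.48,120.85) → (20.41,127.50) → (27.89,129.42) → (34.54,125.49) → (36.46,118.01). Closed: final G1 returns to the first vertex.

**Shape 3** — `<polyline>` open polyline, stroke `#ff8800` → engrave (S286, F3069). Machine vertices: (71.28,128.55) → (134.07,69.02) → (94.57,93.66) → (11.77,6.24). Open path.

G21
G90
G0 X128.92 Y15.42
M4 S286
G01 X28.03 Y45.11 F3069
G01 X112.07 Y43.32
M5
G0 X36.46 Y118.01
M4 S286
G01 X32.53 Y111.36 F3069
G01 X25.05 Y109.44
G01 X18.40 Y113.37
G01 X16.48 Y120.85
G01 X20.41 Y127.50
G01 X27.89 Y129.42
G01 X34.54 Y125.49
G01 X36.46 Y118.01
M5
G0 X71.28 Y128.55
M4 S286
G01 X134.07 Y69.02 F3069
G01 X94.57 Y93.66
G01 X11.77 Y6.24
M5
G0 X0.00 Y0.00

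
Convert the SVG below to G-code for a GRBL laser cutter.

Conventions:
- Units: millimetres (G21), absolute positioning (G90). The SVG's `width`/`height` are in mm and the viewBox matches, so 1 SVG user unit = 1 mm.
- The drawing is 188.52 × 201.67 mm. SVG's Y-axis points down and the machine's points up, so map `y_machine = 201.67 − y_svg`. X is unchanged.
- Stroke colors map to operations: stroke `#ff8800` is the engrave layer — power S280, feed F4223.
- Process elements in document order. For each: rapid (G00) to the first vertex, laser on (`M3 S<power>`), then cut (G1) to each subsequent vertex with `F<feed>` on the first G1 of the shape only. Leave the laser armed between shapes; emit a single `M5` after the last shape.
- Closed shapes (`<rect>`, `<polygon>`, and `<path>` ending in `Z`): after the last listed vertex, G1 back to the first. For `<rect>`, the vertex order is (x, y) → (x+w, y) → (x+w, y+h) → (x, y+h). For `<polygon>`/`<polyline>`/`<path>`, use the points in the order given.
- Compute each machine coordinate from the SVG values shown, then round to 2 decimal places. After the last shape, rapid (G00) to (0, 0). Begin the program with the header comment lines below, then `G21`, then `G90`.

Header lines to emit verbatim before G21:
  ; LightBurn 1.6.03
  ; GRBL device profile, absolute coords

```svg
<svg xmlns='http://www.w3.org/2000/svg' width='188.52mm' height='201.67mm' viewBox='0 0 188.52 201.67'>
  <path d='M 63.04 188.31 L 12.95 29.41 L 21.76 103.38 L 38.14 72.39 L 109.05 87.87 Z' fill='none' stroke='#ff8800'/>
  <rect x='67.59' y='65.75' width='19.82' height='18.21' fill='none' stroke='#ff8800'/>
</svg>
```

1 u = 1 mm; y_m = 201.67 − y.

[1] `<path>` closed polygon, #ff8800→engrave S280 F4223: (63.04,13.36) → (12.95,172.26) → (21.76,98.29) → (38.14,129.28) → (109.05,113.80) → (63.04,13.36) (closed)

[2] `<rect>` rectangle, #ff8800→engrave S280 F4223: (67.59,135.92) → (87.41,135.92) → (87.41,117.71) → (67.59,117.71) → (67.59,135.92) (closed)

; LightBurn 1.6.03
; GRBL device profile, absolute coords
G21
G90
G00 X63.04 Y13.36
M3 S280
G1 X12.95 Y172.26 F4223
G1 X21.76 Y98.29
G1 X38.14 Y129.28
G1 X109.05 Y113.80
G1 X63.04 Y13.36
G00 X67.59 Y135.92
M3 S280
G1 X87.41 Y135.92 F4223
G1 X87.41 Y117.71
G1 X67.59 Y117.71
G1 X67.59 Y135.92
M5
G00 X0.00 Y0.00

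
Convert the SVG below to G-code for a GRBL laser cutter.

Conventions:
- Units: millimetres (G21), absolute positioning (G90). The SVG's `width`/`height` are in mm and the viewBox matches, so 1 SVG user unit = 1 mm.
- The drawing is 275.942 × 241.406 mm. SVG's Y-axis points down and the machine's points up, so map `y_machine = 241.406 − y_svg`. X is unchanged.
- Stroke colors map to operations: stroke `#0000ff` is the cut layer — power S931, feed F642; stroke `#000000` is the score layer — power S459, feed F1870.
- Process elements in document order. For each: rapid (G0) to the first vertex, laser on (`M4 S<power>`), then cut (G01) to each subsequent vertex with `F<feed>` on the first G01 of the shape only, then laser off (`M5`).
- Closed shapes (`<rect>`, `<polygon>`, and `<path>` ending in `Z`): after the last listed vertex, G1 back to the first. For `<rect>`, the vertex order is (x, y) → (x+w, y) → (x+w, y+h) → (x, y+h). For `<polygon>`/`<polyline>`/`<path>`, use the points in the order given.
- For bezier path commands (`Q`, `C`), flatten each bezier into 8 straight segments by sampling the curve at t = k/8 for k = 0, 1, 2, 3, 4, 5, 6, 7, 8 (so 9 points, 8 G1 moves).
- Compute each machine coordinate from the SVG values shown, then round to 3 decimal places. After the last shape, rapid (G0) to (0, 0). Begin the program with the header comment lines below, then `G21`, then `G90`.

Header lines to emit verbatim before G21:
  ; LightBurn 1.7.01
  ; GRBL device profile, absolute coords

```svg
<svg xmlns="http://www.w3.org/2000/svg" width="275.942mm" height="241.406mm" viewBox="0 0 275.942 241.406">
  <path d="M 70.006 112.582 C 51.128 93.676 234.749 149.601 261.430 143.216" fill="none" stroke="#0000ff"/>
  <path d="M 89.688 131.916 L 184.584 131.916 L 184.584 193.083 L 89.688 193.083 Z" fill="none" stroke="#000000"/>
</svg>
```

; LightBurn 1.7.01
; GRBL device profile, absolute coords
G21
G90
G0 X70.006 Y128.824
M4 S931
G01 X71.717 Y132.674 F642
G01 X88.200 Y131.116
G01 X115.243 Y125.756
G01 X148.633 Y118.202
G01 X184.160 Y110.062
G01 X217.609 Y102.942
G01 X244.770 Y98.449
G01 X261.430 Y98.190
M5
G0 X89.688 Y109.490
M4 S459
G01 X184.584 Y109.490 F1870
G01 X184.584 Y48.323
G01 X89.688 Y48.323
G01 X89.688 Y109.490
M5
G0 X0.000 Y0.000

viewBox `0 0 275.942 241.406` with mm width/height → 1 unit = 1 mm. Flip: y_m = 241.406 − y_svg.

**Shape 1** — `<path>` cubic bezier, stroke `#0000ff` → cut (S931, F642). Control points (SVG): P0=(70.006,112.582), P1=(51.128,93.676), P2=(234.749,149.601), P3=(261.430,143.216); sampled at t=k/8. Machine vertices: (70.006,128.824) → (71.717,132.674) → (88.200,131.116) → (115.243,125.756) → (148.633,118.202) → (184.160,110.062) → (217.609,102.942) → (244.770,98.449) → (261.430,98.190). Open path.

**Shape 2** — `<path>` rectangle, stroke `#000000` → score (S459, F1870). Machine vertices: (89.688,109.490) → (184.584,109.490) → (184.584,48.323) → (89.688,48.323) → (89.688,109.490). Closed: final G1 returns to the first vertex.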